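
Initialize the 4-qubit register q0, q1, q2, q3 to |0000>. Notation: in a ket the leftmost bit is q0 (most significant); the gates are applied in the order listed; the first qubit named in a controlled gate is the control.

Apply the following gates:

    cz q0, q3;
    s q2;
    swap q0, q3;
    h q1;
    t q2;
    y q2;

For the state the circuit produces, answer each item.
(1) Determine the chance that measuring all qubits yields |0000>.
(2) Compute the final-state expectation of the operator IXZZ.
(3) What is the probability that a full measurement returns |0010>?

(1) A full measurement returns |0000> with probability 0.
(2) In the final state, IXZZ has expectation -1.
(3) Outcome |0010> occurs with probability 1/2.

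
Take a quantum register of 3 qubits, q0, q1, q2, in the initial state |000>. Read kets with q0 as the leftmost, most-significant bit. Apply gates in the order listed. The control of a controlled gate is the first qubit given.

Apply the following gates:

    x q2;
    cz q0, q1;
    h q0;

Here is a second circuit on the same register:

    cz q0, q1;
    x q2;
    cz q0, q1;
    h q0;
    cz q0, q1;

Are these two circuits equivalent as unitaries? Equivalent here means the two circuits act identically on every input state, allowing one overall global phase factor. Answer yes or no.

No, they are not equivalent — no single phase factor reconciles the two unitaries.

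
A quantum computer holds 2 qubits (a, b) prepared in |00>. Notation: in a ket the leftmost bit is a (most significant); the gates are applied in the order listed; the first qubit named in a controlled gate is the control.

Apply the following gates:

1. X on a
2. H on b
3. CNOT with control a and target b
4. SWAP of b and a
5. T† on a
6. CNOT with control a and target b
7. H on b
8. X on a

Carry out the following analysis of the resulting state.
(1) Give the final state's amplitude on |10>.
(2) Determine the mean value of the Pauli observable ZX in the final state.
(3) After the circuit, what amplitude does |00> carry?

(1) The amplitude on |10> is 1/2.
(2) The observable ZX averages to 1.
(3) The final state's coefficient on |00> equals -exp(3*I*pi/4)/2.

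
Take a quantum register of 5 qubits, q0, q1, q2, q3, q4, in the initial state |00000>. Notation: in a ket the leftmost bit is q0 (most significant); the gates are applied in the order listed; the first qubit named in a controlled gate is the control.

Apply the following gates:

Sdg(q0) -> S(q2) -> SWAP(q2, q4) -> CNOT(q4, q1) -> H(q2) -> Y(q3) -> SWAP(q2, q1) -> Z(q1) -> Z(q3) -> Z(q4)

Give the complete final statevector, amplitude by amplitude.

The final amplitudes are -sqrt(2)*I/2 on |00010>, sqrt(2)*I/2 on |01010>, and 0 on every other basis state.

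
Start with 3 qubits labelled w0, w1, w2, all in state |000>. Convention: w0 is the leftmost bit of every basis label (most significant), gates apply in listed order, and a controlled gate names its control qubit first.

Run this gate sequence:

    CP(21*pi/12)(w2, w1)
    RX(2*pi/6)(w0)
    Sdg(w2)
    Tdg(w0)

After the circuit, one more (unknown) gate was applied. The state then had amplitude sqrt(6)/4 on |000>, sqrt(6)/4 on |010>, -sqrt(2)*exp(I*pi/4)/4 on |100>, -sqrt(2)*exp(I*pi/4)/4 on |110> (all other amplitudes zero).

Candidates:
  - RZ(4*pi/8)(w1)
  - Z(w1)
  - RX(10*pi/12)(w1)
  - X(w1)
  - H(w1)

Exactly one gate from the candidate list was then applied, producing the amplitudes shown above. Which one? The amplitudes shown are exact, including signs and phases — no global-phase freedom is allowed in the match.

The applied gate was H(w1).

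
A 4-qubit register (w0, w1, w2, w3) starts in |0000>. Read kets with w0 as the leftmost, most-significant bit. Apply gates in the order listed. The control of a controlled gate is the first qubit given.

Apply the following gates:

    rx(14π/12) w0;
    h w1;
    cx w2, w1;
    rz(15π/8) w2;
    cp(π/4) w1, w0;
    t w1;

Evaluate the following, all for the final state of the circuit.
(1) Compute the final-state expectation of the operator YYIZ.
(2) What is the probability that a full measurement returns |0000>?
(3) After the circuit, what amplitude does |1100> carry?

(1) In the final state, YYIZ has expectation sqrt(2)/8 + 1/4.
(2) A full measurement returns |0000> with probability 1/4 - sqrt(3)/8.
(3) The final state's coefficient on |1100> equals (-sqrt(3) - 1)*exp(I*pi/16)/4.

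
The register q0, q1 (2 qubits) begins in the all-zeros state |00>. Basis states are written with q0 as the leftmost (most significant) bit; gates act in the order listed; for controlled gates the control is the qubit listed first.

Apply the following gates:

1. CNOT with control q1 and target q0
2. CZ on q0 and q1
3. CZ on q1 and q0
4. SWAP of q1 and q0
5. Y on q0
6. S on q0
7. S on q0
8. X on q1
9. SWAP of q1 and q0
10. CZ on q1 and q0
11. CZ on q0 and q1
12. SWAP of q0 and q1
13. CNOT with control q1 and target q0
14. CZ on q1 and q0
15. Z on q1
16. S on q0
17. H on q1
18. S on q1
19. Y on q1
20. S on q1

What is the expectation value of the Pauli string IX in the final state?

The observable IX averages to 1.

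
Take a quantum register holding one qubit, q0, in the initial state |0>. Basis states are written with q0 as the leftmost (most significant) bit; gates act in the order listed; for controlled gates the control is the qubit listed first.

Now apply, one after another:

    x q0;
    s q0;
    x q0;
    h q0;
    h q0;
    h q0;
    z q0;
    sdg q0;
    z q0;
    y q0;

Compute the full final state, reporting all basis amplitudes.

After the circuit, the state carries amplitude -sqrt(2)*I/2 on |0>, -sqrt(2)/2 on |1>.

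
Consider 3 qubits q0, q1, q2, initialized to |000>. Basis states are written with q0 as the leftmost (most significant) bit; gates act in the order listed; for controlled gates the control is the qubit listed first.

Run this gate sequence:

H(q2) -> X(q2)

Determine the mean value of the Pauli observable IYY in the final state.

In the final state, IYY has expectation 0.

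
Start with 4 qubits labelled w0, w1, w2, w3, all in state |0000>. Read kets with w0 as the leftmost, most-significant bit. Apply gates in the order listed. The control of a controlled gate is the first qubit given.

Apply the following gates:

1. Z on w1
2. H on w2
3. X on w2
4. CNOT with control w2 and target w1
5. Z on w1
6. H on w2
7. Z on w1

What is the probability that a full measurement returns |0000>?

Outcome |0000> occurs with probability 1/4.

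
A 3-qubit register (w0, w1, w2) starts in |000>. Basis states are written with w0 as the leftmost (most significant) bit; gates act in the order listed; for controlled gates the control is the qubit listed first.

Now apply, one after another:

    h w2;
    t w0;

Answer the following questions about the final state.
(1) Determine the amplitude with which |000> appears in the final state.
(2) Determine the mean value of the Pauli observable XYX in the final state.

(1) The amplitude on |000> is sqrt(2)/2.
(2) The observable XYX averages to 0.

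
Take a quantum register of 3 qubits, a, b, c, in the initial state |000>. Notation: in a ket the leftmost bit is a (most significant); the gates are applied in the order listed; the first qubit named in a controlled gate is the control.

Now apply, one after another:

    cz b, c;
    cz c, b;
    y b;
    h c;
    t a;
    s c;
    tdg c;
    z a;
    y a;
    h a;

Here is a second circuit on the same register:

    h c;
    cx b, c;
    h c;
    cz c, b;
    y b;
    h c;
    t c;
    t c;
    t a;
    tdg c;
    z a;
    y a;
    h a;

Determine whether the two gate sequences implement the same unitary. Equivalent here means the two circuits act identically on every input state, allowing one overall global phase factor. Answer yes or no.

Yes — the two circuits implement the same unitary up to a global phase.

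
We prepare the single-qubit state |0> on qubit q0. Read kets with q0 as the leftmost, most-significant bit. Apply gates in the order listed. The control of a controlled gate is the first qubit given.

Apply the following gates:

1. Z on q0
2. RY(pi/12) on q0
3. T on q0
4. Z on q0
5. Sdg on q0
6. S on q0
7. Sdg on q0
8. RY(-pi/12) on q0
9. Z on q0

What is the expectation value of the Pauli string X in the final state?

In the final state, X has expectation sqrt(2)/8 + 1/4.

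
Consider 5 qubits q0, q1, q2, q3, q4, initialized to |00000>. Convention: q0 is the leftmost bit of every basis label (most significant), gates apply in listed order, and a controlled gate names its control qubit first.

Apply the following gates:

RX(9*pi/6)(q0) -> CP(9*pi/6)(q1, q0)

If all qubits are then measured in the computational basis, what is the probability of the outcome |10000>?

The probability of measuring |10000> is 1/2.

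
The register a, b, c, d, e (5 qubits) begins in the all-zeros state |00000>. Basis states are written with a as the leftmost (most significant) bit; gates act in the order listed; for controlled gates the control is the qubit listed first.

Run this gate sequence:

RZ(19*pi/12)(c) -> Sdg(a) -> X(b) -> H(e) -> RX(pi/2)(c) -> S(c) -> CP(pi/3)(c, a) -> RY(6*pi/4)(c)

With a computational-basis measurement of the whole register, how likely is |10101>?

Outcome |10101> occurs with probability 0.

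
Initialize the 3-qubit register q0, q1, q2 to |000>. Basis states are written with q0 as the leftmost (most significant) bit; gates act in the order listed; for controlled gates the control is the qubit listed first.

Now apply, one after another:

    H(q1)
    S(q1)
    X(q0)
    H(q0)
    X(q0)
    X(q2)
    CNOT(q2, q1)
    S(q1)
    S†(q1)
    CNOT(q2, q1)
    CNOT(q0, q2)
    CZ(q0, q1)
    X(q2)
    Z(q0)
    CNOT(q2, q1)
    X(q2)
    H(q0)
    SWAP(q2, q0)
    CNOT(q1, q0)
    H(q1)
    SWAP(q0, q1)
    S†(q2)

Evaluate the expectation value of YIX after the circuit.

The expectation value of YIX is -1. Key observation: steps 7-10 multiply out to the identity, so the circuit reduces to the remaining gates.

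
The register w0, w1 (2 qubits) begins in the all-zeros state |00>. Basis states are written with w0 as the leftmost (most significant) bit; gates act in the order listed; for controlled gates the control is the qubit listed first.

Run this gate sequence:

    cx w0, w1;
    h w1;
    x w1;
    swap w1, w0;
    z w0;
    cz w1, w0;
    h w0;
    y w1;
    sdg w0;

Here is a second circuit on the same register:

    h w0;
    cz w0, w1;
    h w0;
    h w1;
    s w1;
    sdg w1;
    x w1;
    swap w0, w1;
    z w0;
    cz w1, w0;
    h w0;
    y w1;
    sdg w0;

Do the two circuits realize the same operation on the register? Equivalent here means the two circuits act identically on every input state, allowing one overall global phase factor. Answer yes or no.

No — the two circuits implement different unitaries, even allowing a global phase.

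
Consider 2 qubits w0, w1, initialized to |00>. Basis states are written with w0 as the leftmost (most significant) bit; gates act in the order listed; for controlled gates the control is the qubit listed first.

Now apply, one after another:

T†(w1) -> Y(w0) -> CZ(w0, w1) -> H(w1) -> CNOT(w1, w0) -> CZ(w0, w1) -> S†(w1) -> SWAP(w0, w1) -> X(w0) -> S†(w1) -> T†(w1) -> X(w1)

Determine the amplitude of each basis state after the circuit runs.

The resulting statevector has amplitude 0 on |00>, sqrt(2)/2 on |01>, -sqrt(2)*exp(3*I*pi/4)/2 on |10>, 0 on |11>.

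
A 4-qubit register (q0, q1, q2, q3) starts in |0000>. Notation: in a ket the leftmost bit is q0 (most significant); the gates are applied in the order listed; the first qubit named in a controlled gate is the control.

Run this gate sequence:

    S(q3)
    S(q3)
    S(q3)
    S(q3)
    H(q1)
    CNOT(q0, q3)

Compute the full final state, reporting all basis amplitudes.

The resulting statevector has amplitude sqrt(2)/2 on |0000>, sqrt(2)/2 on |0100>, and 0 on every other basis state. Key observation: the block from step 1 through step 4 cancels to the identity and can be dropped.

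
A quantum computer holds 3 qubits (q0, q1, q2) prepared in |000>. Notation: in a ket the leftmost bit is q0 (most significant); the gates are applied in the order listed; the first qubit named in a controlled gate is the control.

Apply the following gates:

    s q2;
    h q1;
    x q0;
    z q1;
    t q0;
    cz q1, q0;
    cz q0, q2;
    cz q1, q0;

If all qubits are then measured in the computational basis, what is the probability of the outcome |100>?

A full measurement returns |100> with probability 1/2.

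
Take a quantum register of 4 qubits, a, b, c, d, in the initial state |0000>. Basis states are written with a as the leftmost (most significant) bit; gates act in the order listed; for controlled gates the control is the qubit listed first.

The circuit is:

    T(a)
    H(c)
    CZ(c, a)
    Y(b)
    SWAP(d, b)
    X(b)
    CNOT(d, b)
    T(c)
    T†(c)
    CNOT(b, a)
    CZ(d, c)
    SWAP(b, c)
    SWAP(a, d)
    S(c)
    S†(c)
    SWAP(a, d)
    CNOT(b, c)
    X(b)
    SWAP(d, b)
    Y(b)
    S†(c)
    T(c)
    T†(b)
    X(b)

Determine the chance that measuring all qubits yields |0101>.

The probability of measuring |0101> is 1/2. Key observation: the block from step 13 through step 16 cancels to the identity and can be dropped.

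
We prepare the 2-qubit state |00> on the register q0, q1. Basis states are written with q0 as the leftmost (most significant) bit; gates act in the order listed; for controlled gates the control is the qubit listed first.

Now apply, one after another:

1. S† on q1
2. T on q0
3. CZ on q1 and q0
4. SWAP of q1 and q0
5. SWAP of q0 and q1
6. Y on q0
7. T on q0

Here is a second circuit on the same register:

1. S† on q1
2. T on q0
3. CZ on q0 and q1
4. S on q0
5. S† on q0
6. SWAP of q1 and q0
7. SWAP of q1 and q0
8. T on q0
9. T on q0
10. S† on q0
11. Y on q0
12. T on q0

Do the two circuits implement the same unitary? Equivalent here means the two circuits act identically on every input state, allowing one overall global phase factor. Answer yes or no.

Yes, they are equivalent — the unitaries differ by at most a global phase.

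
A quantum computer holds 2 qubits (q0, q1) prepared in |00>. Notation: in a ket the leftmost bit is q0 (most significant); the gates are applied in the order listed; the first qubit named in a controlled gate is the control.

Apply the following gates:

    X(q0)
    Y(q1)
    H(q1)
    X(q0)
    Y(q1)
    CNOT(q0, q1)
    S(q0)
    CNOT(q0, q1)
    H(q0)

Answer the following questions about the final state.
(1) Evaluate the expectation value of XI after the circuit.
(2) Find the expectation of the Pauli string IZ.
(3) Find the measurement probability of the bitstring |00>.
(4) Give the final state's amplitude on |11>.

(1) The expectation value of XI is 1.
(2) The observable IZ averages to 0.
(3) Outcome |00> occurs with probability 1/4.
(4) |11> carries amplitude -1/2 in the final state.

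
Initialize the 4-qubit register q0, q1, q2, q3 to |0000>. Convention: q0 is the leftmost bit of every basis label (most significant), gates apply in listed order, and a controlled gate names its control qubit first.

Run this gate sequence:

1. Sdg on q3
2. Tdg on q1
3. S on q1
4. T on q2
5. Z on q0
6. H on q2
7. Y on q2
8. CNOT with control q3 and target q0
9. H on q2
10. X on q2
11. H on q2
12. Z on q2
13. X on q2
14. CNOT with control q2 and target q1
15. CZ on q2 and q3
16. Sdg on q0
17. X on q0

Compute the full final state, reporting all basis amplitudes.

After the circuit, the state carries amplitude sqrt(2)*I/2 on |1000>, -sqrt(2)*I/2 on |1110>, and 0 on every other basis state. Key observation: gates 9-12 undo each other exactly, leaving only the rest of the circuit to track.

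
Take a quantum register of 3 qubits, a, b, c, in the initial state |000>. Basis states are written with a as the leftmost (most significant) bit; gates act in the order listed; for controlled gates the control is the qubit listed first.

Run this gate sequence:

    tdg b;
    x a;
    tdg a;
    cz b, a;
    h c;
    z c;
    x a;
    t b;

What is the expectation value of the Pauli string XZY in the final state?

The expectation value of XZY is 0.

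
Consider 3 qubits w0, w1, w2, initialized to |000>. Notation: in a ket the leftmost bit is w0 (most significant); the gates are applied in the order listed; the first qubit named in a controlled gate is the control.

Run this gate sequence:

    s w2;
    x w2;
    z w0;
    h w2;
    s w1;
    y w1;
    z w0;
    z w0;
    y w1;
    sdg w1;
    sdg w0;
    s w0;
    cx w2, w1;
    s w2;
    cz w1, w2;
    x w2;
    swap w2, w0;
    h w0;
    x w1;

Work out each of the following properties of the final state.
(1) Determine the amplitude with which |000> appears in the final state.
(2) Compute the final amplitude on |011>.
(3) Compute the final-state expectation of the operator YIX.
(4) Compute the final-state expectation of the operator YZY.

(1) The final state's coefficient on |000> equals I/2.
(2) |011> carries amplitude 0 in the final state.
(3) The expectation value of YIX is 0.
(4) The expectation value of YZY is 0.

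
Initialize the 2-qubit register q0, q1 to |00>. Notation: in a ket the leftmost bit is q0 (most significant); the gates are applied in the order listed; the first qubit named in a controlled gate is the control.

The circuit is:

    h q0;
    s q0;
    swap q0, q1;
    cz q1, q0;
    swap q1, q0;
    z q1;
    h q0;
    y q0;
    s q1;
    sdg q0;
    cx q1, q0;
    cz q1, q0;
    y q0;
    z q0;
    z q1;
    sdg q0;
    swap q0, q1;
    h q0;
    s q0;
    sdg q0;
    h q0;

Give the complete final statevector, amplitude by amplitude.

The resulting statevector has amplitude 1/2 - I/2 on |00>, 1/2 + I/2 on |01>, 0 on |10>, 0 on |11>.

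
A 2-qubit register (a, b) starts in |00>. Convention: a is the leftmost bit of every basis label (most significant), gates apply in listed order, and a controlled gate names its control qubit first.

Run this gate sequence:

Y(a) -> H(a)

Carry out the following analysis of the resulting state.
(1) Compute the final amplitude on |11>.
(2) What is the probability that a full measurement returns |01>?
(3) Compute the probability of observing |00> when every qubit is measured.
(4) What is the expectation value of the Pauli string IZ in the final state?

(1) |11> carries amplitude 0 in the final state.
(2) Outcome |01> occurs with probability 0.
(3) A full measurement returns |00> with probability 1/2.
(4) The expectation value of IZ is 1.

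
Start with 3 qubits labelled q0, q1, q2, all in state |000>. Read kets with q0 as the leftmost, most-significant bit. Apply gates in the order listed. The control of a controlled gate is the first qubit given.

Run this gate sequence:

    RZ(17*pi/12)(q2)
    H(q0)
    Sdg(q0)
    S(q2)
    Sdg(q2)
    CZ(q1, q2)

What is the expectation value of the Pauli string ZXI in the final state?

The observable ZXI averages to 0.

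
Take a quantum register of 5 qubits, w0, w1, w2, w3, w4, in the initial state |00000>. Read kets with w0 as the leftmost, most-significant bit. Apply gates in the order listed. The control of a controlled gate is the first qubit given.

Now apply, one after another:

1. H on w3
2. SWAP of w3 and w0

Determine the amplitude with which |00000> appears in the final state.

|00000> carries amplitude sqrt(2)/2 in the final state.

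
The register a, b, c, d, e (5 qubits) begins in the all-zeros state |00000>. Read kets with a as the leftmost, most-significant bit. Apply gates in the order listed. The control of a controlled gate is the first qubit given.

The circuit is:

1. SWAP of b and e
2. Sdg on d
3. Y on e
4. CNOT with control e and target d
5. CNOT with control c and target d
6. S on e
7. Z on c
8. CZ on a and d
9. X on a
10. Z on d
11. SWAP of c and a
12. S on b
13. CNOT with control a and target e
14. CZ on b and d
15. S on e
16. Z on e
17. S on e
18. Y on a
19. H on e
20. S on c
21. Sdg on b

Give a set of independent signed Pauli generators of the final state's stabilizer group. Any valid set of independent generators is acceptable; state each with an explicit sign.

One valid set of independent stabilizer generators is -IIIIX, -ZIIII, +IZIII, -IIZII, -IIIZI (any independent generating set of the same group is equally correct).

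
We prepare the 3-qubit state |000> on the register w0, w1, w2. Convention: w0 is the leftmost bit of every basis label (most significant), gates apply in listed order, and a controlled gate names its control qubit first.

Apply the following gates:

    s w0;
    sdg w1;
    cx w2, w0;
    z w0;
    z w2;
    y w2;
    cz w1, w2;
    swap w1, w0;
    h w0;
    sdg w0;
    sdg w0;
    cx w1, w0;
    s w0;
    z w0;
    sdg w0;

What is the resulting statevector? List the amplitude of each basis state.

The final amplitudes are sqrt(2)*I/2 on |001>, sqrt(2)*I/2 on |101>, and 0 on every other basis state.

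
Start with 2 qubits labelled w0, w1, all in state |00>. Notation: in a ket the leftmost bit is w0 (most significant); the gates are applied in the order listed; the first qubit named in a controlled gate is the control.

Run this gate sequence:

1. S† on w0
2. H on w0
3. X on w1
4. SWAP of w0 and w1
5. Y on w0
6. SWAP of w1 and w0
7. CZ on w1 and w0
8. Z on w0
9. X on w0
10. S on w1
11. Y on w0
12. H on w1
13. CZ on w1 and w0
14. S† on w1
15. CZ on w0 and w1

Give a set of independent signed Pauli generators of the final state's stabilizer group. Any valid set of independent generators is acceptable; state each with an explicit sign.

The final state is stabilized by the group generated by +XI, -IY; other independent generating sets are equally valid.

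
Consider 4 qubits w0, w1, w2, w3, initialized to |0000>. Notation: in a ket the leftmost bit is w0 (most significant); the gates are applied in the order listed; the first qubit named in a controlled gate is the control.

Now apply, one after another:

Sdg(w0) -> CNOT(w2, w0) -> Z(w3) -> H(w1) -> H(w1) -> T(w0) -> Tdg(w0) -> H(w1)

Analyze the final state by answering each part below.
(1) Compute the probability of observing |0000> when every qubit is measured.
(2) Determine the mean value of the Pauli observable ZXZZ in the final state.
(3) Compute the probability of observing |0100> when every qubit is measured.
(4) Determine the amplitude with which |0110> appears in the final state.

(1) The probability of measuring |0000> is 1/2. Key observation: the block from step 5 through step 8 cancels to the identity and can be dropped.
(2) The expectation value of ZXZZ is 1.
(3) A full measurement returns |0100> with probability 1/2.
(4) |0110> carries amplitude 0 in the final state.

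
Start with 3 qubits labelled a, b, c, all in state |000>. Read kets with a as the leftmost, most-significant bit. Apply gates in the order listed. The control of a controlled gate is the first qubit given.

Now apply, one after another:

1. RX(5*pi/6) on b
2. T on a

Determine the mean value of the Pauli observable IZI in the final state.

In the final state, IZI has expectation -sqrt(3)/2.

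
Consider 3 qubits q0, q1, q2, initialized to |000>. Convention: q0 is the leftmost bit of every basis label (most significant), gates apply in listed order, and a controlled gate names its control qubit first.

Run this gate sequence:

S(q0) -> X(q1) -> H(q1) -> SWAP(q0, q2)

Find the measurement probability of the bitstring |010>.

The probability of measuring |010> is 1/2.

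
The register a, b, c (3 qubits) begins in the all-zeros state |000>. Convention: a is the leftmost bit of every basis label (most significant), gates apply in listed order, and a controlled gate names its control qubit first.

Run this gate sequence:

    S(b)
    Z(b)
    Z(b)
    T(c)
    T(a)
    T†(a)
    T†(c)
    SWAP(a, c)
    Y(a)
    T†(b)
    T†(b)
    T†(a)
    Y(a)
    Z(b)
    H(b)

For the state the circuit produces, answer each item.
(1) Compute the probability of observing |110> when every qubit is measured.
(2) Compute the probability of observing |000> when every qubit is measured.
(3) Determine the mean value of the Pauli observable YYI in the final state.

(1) The probability of measuring |110> is 0. Key observation: steps 4-7 multiply out to the identity, so the circuit reduces to the remaining gates.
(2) A full measurement returns |000> with probability 1/2.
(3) The observable YYI averages to 0.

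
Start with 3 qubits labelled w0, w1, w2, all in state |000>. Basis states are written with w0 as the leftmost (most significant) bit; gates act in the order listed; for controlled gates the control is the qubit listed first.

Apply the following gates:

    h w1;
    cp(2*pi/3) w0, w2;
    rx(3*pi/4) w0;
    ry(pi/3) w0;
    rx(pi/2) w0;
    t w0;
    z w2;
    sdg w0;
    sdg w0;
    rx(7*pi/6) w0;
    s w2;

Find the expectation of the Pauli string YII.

The observable YII averages to -3/8 - sqrt(2)/4 + sqrt(3)/8.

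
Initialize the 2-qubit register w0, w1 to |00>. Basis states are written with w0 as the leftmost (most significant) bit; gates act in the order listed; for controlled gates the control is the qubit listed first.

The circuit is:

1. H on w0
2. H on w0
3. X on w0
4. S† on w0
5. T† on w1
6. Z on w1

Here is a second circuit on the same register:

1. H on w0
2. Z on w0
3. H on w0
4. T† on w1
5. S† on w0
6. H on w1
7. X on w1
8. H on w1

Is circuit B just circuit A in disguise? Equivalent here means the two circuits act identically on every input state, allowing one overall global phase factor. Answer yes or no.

Yes — the two circuits implement the same unitary up to a global phase.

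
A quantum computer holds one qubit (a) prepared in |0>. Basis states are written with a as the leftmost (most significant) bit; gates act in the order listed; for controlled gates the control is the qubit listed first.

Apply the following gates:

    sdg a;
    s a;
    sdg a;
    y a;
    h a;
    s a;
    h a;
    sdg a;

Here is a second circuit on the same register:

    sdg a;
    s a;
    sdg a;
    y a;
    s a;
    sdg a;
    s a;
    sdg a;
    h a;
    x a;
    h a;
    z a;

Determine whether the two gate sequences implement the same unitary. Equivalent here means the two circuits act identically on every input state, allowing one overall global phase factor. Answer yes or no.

No: there is an input state on which the two circuits produce genuinely different outputs (not merely differing by a phase).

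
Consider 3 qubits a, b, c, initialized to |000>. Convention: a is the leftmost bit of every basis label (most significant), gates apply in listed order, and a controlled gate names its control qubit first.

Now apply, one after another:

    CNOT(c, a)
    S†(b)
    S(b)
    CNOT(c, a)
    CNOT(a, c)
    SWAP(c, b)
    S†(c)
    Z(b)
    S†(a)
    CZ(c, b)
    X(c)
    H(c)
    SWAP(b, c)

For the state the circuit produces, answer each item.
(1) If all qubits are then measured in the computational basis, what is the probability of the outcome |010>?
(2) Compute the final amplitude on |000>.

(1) A full measurement returns |010> with probability 1/2. Key observation: gates 1-4 undo each other exactly, leaving only the rest of the circuit to track.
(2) The amplitude on |000> is sqrt(2)/2.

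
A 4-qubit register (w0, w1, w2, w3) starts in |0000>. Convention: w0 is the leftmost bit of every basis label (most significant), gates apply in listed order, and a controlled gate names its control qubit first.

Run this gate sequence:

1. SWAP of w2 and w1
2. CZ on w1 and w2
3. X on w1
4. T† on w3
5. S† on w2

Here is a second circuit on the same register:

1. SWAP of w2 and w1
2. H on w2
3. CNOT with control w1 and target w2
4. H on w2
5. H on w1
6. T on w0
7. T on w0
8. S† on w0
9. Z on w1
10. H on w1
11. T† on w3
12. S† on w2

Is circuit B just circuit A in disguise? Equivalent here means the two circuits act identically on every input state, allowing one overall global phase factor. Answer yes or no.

Yes, they are equivalent — the unitaries differ by at most a global phase.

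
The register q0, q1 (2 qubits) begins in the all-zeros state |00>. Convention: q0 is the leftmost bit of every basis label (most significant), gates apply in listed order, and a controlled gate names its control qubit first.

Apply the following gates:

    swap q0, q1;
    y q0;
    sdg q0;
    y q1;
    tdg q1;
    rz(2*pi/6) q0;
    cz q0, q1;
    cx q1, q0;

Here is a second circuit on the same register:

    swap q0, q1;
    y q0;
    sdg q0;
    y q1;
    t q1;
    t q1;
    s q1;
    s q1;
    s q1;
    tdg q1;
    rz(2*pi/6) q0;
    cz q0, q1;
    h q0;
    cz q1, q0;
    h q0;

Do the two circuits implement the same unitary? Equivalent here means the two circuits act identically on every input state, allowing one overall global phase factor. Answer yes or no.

Yes: on every input state the two circuits agree up to one overall phase factor.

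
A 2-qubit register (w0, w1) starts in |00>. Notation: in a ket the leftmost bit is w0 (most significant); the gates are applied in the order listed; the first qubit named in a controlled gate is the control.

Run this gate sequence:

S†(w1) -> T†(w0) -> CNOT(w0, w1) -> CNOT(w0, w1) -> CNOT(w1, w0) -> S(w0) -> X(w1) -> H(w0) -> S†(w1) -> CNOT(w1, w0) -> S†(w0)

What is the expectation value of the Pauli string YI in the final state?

The observable YI averages to -1.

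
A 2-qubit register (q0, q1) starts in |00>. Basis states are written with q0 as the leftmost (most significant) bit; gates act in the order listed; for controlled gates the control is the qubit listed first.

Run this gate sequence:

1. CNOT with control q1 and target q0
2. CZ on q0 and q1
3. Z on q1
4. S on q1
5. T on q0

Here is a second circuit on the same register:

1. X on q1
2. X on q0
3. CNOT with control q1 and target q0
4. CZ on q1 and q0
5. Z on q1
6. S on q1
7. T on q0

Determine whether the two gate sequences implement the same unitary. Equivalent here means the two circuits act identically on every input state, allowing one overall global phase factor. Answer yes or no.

No — the two circuits implement different unitaries, even allowing a global phase.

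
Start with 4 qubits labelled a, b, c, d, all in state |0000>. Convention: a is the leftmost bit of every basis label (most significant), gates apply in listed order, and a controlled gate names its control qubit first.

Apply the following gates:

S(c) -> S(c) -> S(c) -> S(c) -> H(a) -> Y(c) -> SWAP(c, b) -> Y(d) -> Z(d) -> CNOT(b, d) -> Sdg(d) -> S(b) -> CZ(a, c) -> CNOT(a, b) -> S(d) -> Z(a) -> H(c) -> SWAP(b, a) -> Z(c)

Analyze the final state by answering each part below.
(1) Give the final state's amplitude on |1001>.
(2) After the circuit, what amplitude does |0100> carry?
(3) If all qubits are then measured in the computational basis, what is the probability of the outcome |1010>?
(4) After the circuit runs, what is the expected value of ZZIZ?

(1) The final state's coefficient on |1001> equals 0. Key observation: steps 1-4 multiply out to the identity, so the circuit reduces to the remaining gates.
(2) The final state's coefficient on |0100> equals -I/2.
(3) A full measurement returns |1010> with probability 1/4.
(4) The observable ZZIZ averages to -1.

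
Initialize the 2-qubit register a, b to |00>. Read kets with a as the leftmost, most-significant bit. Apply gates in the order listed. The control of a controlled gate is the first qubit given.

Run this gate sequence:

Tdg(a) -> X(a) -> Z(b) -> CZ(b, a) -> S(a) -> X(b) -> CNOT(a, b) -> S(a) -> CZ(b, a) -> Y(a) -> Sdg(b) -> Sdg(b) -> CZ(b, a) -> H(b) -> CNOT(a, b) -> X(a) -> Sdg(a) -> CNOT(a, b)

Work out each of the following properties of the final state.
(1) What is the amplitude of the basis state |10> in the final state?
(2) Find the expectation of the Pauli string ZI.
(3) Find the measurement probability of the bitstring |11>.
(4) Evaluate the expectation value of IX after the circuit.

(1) The final state's coefficient on |10> equals sqrt(2)/2.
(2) In the final state, ZI has expectation -1.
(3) The probability of measuring |11> is 1/2.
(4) In the final state, IX has expectation 1.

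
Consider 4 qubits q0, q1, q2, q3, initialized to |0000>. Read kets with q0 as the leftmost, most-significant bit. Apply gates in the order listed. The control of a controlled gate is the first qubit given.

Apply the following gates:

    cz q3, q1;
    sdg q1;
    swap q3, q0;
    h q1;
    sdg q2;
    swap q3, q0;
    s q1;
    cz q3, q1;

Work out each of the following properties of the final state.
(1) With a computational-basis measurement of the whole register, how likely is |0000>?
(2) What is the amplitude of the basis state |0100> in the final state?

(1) A full measurement returns |0000> with probability 1/2.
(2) |0100> carries amplitude sqrt(2)*I/2 in the final state.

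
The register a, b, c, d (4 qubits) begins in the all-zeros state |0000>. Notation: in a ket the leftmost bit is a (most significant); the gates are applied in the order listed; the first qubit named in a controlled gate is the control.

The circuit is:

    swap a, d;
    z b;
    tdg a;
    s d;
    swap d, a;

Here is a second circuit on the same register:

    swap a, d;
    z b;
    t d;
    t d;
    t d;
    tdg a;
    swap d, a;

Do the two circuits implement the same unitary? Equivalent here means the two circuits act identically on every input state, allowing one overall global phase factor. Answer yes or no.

No, they are not equivalent — no single phase factor reconciles the two unitaries.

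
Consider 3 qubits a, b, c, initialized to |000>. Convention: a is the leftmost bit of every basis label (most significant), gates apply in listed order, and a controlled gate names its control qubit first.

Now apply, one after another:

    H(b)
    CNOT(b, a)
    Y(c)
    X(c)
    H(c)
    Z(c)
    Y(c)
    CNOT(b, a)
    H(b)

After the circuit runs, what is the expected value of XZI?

The observable XZI averages to 0.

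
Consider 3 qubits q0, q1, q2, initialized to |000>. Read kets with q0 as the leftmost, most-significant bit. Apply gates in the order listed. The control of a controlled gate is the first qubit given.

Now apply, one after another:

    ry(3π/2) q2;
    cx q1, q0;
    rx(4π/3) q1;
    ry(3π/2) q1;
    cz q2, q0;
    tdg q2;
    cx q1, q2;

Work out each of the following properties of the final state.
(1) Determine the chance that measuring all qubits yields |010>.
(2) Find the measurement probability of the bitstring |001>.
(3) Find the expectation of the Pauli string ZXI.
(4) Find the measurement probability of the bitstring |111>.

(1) The probability of measuring |010> is 1/4.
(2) The probability of measuring |001> is 1/4.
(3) The observable ZXI averages to -sqrt(2)/4.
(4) A full measurement returns |111> with probability 0.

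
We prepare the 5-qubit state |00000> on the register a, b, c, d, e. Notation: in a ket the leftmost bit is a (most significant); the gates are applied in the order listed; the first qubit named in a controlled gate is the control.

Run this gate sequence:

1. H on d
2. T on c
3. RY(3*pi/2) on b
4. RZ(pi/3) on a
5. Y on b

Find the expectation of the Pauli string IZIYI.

In the final state, IZIYI has expectation 0.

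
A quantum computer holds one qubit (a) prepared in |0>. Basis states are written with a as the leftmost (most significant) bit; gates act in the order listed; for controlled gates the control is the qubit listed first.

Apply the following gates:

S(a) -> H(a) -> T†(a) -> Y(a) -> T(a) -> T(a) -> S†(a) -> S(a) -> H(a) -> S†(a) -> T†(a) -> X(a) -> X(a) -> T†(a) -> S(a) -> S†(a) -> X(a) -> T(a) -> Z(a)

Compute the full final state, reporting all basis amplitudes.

The resulting statevector has amplitude -1/2 + exp(I*pi/4)/2 on |0>, exp(I*pi/4)/2 + I/2 on |1>.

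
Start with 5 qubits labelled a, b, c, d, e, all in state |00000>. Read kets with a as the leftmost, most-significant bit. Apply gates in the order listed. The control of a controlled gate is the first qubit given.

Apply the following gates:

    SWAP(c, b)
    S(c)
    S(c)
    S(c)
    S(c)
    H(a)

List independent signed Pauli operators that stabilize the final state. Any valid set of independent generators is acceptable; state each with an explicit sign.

One valid set of independent stabilizer generators is +XIIII, +IZIII, +IIZII, +IIIZI, +IIIIZ (any independent generating set of the same group is equally correct). Key observation: steps 2-5 multiply out to the identity, so the circuit reduces to the remaining gates.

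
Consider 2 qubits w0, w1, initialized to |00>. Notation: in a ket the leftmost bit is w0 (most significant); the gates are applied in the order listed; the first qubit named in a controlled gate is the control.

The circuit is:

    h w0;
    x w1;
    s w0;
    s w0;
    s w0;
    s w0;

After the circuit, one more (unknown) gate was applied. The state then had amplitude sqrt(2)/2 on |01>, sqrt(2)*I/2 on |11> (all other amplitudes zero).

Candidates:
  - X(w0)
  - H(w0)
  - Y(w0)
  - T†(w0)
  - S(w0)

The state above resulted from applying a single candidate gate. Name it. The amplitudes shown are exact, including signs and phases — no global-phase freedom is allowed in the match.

The applied gate was S(w0). Key observation: steps 3-6 multiply out to the identity, so the circuit reduces to the remaining gates.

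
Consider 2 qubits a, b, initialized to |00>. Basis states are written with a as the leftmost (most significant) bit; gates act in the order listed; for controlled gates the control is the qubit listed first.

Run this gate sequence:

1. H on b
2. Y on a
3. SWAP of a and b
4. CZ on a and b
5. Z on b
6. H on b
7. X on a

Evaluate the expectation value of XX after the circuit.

The expectation value of XX is 1.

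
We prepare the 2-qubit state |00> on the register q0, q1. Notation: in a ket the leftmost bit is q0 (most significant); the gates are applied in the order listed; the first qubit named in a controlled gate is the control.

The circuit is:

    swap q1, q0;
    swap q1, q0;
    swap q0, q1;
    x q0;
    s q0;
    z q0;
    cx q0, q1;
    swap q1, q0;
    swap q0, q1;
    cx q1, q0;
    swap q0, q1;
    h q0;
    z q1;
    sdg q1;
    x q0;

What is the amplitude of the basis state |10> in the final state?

|10> carries amplitude -sqrt(2)*I/2 in the final state.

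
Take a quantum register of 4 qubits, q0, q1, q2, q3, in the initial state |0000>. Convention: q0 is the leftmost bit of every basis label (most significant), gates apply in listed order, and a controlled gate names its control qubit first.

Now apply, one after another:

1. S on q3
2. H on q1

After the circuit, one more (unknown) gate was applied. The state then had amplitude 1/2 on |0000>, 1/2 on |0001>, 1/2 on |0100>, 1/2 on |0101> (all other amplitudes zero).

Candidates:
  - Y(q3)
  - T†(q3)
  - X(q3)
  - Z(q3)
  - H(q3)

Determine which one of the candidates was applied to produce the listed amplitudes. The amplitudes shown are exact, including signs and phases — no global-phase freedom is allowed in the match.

It was H(q3) that produced the state shown.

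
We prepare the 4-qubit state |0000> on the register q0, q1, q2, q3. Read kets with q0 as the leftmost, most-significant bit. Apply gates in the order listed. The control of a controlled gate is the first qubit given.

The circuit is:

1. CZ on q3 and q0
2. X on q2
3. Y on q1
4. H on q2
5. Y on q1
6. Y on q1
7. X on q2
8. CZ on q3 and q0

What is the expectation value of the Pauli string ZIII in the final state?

The expectation value of ZIII is 1.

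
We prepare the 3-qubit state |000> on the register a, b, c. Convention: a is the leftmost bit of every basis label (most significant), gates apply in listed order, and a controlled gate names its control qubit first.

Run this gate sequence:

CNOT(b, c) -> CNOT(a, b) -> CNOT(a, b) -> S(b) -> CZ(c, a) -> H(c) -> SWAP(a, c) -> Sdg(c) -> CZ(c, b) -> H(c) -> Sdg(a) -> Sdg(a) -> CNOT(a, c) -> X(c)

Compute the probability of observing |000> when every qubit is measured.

A full measurement returns |000> with probability 1/4. Key observation: steps 2-3 multiply out to the identity, so the circuit reduces to the remaining gates.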